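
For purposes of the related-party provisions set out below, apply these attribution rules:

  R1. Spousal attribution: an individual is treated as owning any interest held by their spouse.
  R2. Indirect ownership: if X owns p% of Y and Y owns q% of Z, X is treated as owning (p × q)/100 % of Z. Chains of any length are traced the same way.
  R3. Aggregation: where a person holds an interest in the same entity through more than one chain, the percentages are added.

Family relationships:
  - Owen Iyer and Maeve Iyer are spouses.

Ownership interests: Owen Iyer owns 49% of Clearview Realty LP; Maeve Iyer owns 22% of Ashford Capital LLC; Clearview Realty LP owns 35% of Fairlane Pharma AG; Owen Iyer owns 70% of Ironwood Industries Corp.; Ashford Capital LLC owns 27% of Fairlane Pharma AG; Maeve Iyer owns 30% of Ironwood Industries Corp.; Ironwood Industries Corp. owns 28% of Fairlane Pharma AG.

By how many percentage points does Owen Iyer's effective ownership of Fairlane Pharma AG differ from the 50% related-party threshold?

1.09

By spousal attribution (R1), Owen Iyer is treated as also owning Maeve Iyer's interest in Ironwood Industries Corp, giving 70% + 30% = 100%.
By spousal attribution (R1), Owen Iyer is treated as owning Maeve Iyer's 22% interest in Ashford Capital LLC.
Chain via Clearview Realty LP (R2): 49% × 35% = 17.15% of Fairlane Pharma AG.
Chain via Ironwood Industries Corp. (R2): 100% × 28% = 28% of Fairlane Pharma AG.
Chain via Ashford Capital LLC (R2): 22% × 27% = 5.94% of Fairlane Pharma AG.
Aggregating (R3): 17.15% + 28% + 5.94% = 51.09%.
51.09% exceeds the 50% threshold by 1.09 percentage points.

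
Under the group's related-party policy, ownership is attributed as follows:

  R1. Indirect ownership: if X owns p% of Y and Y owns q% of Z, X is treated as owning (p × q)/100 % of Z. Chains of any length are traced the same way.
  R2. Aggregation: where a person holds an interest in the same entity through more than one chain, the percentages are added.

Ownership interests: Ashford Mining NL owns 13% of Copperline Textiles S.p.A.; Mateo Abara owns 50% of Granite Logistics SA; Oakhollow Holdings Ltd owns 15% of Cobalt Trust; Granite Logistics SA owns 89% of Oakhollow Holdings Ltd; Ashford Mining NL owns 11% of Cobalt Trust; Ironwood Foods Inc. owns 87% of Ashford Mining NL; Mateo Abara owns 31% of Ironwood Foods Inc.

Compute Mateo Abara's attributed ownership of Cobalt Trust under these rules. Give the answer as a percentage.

9.6417%

Chain via Granite Logistics SA → Oakhollow Holdings Ltd (R1): 50% × 89% × 15% = 6.675% of Cobalt Trust.
Chain via Ironwood Foods Inc. → Ashford Mining NL (R1): 31% × 87% × 11% = 2.9667% of Cobalt Trust.
Aggregating (R2): 6.675% + 2.9667% = 9.6417%.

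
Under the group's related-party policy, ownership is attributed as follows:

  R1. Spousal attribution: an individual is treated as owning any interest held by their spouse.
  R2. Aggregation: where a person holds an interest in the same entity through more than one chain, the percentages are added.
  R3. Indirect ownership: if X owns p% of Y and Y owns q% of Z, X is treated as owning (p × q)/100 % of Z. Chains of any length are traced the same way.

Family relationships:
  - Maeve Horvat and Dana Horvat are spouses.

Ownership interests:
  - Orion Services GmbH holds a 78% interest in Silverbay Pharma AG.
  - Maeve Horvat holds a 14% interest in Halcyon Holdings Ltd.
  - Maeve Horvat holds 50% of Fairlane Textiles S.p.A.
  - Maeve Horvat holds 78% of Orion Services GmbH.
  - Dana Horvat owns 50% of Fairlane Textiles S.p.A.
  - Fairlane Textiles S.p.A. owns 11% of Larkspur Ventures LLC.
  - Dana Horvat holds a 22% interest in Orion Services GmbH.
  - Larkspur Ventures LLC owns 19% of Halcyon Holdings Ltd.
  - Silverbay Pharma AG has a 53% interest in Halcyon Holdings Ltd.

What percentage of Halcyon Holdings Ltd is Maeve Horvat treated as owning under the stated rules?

57.43%

By spousal attribution (R1), Maeve Horvat is treated as also owning Dana Horvat's interest in Orion Services GmbH, giving 78% + 22% = 100%.
By spousal attribution (R1), Maeve Horvat is treated as also owning Dana Horvat's interest in Fairlane Textiles S.p.A, giving 50% + 50% = 100%.
Chain via Orion Services GmbH → Silverbay Pharma AG (R3): 100% × 78% × 53% = 41.34% of Halcyon Holdings Ltd.
Chain via Fairlane Textiles S.p.A. → Larkspur Ventures LLC (R3): 100% × 11% × 19% = 2.09% of Halcyon Holdings Ltd.
Direct interest in Halcyon Holdings Ltd: 14%.
Aggregating (R2): 41.34% + 2.09% + 14% = 57.43%.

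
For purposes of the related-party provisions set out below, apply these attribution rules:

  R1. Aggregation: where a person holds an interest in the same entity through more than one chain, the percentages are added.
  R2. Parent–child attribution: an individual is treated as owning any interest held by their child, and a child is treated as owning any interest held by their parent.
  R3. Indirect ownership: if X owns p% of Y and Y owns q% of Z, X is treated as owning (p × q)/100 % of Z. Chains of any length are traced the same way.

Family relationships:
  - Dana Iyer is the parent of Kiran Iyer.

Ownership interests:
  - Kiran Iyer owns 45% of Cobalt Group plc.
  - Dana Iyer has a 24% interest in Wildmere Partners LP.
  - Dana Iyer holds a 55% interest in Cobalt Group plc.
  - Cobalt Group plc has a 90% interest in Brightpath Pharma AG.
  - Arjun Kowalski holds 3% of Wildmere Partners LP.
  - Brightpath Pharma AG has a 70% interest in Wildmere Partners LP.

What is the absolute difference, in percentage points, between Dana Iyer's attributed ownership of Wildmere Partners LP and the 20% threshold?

67

By parent–child attribution (R2), Dana Iyer is treated as also owning Kiran Iyer's interest in Cobalt Group plc, giving 55% + 45% = 100%.
Chain via Cobalt Group plc → Brightpath Pharma AG (R3): 100% × 90% × 70% = 63% of Wildmere Partners LP.
Direct interest in Wildmere Partners LP: 24%.
Aggregating (R1): 63% + 24% = 87%.
87% exceeds the 20% threshold by 67 percentage points.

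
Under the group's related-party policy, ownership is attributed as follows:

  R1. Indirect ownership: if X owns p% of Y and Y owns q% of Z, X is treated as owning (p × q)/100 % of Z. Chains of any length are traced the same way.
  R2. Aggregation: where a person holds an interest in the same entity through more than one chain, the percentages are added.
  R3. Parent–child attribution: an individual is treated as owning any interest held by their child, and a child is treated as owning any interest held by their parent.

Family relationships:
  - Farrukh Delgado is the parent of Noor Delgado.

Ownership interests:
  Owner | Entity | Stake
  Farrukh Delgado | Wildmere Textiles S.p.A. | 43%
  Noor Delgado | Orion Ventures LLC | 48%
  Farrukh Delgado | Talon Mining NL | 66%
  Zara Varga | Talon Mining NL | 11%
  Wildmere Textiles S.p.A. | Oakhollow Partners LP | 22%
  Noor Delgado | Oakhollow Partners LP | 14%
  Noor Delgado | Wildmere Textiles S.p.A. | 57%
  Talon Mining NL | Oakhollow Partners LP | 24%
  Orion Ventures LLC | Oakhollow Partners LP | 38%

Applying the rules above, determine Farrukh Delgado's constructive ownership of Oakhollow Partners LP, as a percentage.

70.08%

By parent–child attribution (R3), Farrukh Delgado is treated as also owning Noor Delgado's interest in Wildmere Textiles S.p.A, giving 43% + 57% = 100%.
By parent–child attribution (R3), Farrukh Delgado is treated as owning Noor Delgado's 48% interest in Orion Ventures LLC.
By parent–child attribution (R3), Farrukh Delgado is treated as owning Noor Delgado's 14% interest in Oakhollow Partners LP.
Chain via Talon Mining NL (R1): 66% × 24% = 15.84% of Oakhollow Partners LP.
Chain via Wildmere Textiles S.p.A. (R1): 100% × 22% = 22% of Oakhollow Partners LP.
Chain via Orion Ventures LLC (R1): 48% × 38% = 18.24% of Oakhollow Partners LP.
Direct interest in Oakhollow Partners LP: 14%.
Aggregating (R2): 15.84% + 22% + 18.24% + 14% = 70.08%.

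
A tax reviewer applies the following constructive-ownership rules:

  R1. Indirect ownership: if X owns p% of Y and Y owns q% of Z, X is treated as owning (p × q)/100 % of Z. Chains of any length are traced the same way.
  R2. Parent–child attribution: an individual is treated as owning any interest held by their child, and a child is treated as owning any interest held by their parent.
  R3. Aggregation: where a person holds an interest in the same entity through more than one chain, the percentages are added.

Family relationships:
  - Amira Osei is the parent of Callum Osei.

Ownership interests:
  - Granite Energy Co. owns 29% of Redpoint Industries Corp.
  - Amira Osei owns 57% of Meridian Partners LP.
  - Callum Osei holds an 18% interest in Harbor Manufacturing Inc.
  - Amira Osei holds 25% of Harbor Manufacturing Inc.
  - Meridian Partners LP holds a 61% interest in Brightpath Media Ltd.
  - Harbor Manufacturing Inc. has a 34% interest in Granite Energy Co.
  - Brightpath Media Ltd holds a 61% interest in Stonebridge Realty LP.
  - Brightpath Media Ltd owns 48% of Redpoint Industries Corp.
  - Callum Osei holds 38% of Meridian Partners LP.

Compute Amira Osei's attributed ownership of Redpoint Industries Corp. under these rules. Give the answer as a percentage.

32.0558%

By parent–child attribution (R2), Amira Osei is treated as also owning Callum Osei's interest in Harbor Manufacturing Inc, giving 25% + 18% = 43%.
By parent–child attribution (R2), Amira Osei is treated as also owning Callum Osei's interest in Meridian Partners LP, giving 57% + 38% = 95%.
Chain via Harbor Manufacturing Inc. → Granite Energy Co. (R1): 43% × 34% × 29% = 4.2398% of Redpoint Industries Corp.
Chain via Meridian Partners LP → Brightpath Media Ltd (R1): 95% × 61% × 48% = 27.816% of Redpoint Industries Corp.
Aggregating (R3): 4.2398% + 27.816% = 32.0558%.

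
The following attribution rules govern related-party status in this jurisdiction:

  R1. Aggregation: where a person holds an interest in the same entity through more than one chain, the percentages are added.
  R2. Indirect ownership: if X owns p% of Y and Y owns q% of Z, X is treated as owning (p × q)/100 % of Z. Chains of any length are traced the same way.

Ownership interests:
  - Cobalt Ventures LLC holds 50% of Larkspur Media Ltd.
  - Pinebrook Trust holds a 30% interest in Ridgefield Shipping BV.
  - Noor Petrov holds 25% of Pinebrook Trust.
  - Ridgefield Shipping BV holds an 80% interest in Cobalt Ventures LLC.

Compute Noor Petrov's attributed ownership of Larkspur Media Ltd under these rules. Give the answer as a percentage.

Chain via Pinebrook Trust → Ridgefield Shipping BV → Cobalt Ventures LLC (R2): 25% × 30% × 80% × 50% = 3% of Larkspur Media Ltd.

3%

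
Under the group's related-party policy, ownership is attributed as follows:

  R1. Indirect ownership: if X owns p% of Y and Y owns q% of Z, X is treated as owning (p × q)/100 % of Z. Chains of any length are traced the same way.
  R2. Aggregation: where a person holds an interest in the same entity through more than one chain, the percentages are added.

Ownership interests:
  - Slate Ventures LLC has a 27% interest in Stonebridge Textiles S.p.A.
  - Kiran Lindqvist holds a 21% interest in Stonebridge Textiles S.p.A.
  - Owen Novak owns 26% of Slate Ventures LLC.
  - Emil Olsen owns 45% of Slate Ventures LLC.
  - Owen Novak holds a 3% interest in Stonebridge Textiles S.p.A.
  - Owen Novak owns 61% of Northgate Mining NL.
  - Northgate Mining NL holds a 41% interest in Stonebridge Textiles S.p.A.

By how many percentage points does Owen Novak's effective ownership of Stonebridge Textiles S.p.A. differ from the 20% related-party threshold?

15.03

Chain via Slate Ventures LLC (R1): 26% × 27% = 7.02% of Stonebridge Textiles S.p.A.
Chain via Northgate Mining NL (R1): 61% × 41% = 25.01% of Stonebridge Textiles S.p.A.
Direct interest in Stonebridge Textiles S.p.A: 3%.
Aggregating (R2): 7.02% + 25.01% + 3% = 35.03%.
35.03% exceeds the 20% threshold by 15.03 percentage points.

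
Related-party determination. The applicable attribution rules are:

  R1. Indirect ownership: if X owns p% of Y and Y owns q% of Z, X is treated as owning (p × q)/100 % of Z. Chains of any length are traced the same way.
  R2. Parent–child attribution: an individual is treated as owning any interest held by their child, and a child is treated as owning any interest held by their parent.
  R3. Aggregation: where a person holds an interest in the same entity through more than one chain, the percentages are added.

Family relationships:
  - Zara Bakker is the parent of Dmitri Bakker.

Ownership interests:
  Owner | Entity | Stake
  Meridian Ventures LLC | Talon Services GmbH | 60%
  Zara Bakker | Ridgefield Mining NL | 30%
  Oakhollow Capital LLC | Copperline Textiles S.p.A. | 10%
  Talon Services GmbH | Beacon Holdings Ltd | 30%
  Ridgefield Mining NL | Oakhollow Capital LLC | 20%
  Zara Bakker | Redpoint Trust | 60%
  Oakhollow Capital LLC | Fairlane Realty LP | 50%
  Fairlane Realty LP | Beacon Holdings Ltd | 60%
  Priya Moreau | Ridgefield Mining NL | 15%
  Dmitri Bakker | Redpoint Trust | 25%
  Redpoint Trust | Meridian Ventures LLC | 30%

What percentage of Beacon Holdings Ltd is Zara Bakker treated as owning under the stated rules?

By parent–child attribution (R2), Zara Bakker is treated as also owning Dmitri Bakker's interest in Redpoint Trust, giving 60% + 25% = 85%.
Chain via Redpoint Trust → Meridian Ventures LLC → Talon Services GmbH (R1): 85% × 30% × 60% × 30% = 4.59% of Beacon Holdings Ltd.
Chain via Ridgefield Mining NL → Oakhollow Capital LLC → Fairlane Realty LP (R1): 30% × 20% × 50% × 60% = 1.8% of Beacon Holdings Ltd.
Aggregating (R3): 4.59% + 1.8% = 6.39%.

6.39%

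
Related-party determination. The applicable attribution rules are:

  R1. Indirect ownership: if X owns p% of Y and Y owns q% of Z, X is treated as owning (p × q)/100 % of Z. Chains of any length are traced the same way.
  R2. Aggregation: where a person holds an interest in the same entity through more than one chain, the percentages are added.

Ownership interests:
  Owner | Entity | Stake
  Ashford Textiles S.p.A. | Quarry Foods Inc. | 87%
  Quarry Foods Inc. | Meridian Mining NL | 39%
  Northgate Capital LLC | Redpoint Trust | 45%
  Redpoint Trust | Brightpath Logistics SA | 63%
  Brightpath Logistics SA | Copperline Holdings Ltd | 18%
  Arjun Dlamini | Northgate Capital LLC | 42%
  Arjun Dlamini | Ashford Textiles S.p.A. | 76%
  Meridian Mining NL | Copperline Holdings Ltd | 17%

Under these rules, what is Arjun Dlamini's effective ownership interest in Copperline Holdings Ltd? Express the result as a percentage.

6.527016%

Chain via Northgate Capital LLC → Redpoint Trust → Brightpath Logistics SA (R1): 42% × 45% × 63% × 18% = 2.14326% of Copperline Holdings Ltd.
Chain via Ashford Textiles S.p.A. → Quarry Foods Inc. → Meridian Mining NL (R1): 76% × 87% × 39% × 17% = 4.383756% of Copperline Holdings Ltd.
Aggregating (R2): 2.14326% + 4.383756% = 6.527016%.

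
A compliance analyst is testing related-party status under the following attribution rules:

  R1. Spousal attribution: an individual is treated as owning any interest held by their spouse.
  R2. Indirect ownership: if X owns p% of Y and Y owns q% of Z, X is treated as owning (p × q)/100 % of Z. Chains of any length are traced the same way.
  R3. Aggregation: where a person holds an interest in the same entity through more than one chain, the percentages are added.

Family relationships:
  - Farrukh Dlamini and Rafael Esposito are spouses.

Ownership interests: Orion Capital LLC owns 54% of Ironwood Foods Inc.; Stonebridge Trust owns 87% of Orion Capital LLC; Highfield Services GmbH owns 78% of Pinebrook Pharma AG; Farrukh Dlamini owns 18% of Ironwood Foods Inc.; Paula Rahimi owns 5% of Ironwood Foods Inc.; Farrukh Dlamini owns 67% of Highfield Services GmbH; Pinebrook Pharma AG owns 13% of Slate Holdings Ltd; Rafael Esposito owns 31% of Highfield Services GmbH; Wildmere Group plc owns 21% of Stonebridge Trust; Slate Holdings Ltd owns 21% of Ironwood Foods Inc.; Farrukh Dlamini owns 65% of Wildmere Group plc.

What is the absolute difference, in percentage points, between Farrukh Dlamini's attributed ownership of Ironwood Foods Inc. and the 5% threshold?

By spousal attribution (R1), Farrukh Dlamini is treated as also owning Rafael Esposito's interest in Highfield Services GmbH, giving 67% + 31% = 98%.
Chain via Wildmere Group plc → Stonebridge Trust → Orion Capital LLC (R2): 65% × 21% × 87% × 54% = 6.41277% of Ironwood Foods Inc.
Chain via Highfield Services GmbH → Pinebrook Pharma AG → Slate Holdings Ltd (R2): 98% × 78% × 13% × 21% = 2.086812% of Ironwood Foods Inc.
Direct interest in Ironwood Foods Inc: 18%.
Aggregating (R3): 6.41277% + 2.086812% + 18% = 26.499582%.
26.499582% exceeds the 5% threshold by 21.499582 percentage points.

21.499582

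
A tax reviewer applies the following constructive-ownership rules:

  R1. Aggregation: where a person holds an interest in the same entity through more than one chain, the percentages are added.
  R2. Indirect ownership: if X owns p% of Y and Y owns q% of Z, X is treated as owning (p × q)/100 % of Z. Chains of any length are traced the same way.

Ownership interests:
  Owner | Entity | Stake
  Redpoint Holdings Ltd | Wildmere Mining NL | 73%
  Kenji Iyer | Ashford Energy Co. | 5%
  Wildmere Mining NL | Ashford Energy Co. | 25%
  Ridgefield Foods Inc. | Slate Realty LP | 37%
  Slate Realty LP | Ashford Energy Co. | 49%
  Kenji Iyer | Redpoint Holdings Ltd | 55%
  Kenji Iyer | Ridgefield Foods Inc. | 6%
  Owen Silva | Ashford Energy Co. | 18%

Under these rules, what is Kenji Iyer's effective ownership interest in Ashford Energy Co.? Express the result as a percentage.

16.1253%

Chain via Redpoint Holdings Ltd → Wildmere Mining NL (R2): 55% × 73% × 25% = 10.0375% of Ashford Energy Co.
Chain via Ridgefield Foods Inc. → Slate Realty LP (R2): 6% × 37% × 49% = 1.0878% of Ashford Energy Co.
Direct interest in Ashford Energy Co: 5%.
Aggregating (R1): 10.0375% + 1.0878% + 5% = 16.1253%.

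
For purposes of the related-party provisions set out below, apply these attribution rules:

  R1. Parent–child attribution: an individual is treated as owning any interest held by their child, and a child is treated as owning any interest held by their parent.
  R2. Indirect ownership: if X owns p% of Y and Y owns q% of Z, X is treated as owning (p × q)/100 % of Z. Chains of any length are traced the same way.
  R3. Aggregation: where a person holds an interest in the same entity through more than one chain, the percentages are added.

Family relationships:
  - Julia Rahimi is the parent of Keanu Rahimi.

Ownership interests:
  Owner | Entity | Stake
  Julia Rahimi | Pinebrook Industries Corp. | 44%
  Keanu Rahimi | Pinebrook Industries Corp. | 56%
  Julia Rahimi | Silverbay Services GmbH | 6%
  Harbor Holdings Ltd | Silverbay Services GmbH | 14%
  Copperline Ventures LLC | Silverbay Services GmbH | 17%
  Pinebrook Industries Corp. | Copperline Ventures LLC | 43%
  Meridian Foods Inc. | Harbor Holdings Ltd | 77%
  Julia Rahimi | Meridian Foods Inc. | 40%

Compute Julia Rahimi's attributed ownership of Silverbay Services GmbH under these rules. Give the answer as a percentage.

By parent–child attribution (R1), Julia Rahimi is treated as also owning Keanu Rahimi's interest in Pinebrook Industries Corp, giving 44% + 56% = 100%.
Chain via Meridian Foods Inc. → Harbor Holdings Ltd (R2): 40% × 77% × 14% = 4.312% of Silverbay Services GmbH.
Chain via Pinebrook Industries Corp. → Copperline Ventures LLC (R2): 100% × 43% × 17% = 7.31% of Silverbay Services GmbH.
Direct interest in Silverbay Services GmbH: 6%.
Aggregating (R3): 4.312% + 7.31% + 6% = 17.622%.

17.622%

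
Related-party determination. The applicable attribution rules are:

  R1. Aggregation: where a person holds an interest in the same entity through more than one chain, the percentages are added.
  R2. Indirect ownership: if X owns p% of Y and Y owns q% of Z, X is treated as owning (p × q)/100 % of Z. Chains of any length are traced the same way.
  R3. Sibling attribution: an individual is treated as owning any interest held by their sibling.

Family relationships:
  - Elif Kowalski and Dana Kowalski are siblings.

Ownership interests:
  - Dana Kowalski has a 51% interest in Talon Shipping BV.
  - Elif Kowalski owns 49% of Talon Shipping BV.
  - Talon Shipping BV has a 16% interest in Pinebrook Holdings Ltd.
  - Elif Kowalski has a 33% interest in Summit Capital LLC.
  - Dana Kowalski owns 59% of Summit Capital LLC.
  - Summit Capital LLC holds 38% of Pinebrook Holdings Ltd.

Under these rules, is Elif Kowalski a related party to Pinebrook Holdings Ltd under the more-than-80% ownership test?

No

By sibling attribution (R3), Elif Kowalski is treated as also owning Dana Kowalski's interest in Summit Capital LLC, giving 33% + 59% = 92%.
By sibling attribution (R3), Elif Kowalski is treated as also owning Dana Kowalski's interest in Talon Shipping BV, giving 49% + 51% = 100%.
Chain via Summit Capital LLC (R2): 92% × 38% = 34.96% of Pinebrook Holdings Ltd.
Chain via Talon Shipping BV (R2): 100% × 16% = 16% of Pinebrook Holdings Ltd.
Aggregating (R1): 34.96% + 16% = 50.96%.
50.96% does not exceed the 80% threshold, so Elif is not a related party to Pinebrook Holdings Ltd.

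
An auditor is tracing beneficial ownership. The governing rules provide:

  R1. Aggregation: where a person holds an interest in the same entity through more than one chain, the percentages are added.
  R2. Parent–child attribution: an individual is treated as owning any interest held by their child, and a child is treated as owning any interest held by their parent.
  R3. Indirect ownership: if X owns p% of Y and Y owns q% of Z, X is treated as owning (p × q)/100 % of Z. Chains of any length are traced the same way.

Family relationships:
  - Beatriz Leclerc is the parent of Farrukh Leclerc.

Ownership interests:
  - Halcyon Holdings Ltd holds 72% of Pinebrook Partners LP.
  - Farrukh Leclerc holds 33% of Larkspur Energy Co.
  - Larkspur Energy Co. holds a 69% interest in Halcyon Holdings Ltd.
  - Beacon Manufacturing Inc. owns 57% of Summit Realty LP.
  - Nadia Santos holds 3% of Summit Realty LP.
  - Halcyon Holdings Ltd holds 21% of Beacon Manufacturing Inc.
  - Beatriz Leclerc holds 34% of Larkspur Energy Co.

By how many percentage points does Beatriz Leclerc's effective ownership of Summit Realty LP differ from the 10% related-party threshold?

4.466269

By parent–child attribution (R2), Beatriz Leclerc is treated as also owning Farrukh Leclerc's interest in Larkspur Energy Co, giving 34% + 33% = 67%.
Chain via Larkspur Energy Co. → Halcyon Holdings Ltd → Beacon Manufacturing Inc. (R3): 67% × 69% × 21% × 57% = 5.533731% of Summit Realty LP.
5.533731% falls short of the 10% threshold by 4.466269 percentage points.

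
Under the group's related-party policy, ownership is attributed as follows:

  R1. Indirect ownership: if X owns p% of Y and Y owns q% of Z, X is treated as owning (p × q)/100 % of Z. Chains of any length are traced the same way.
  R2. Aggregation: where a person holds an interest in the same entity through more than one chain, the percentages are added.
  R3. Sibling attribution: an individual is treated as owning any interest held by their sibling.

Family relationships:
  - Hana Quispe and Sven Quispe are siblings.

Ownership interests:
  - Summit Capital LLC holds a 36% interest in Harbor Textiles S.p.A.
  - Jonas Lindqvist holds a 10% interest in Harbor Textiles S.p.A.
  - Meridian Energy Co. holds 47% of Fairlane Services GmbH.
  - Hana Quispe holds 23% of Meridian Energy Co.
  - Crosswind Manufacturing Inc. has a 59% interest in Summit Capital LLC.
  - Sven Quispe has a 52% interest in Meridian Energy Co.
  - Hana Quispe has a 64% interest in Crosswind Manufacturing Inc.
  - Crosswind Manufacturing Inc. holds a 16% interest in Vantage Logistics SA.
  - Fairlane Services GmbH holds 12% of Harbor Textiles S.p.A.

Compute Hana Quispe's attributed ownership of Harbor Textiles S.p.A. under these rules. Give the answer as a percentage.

By sibling attribution (R3), Hana Quispe is treated as also owning Sven Quispe's interest in Meridian Energy Co, giving 23% + 52% = 75%.
Chain via Crosswind Manufacturing Inc. → Summit Capital LLC (R1): 64% × 59% × 36% = 13.5936% of Harbor Textiles S.p.A.
Chain via Meridian Energy Co. → Fairlane Services GmbH (R1): 75% × 47% × 12% = 4.23% of Harbor Textiles S.p.A.
Aggregating (R2): 13.5936% + 4.23% = 17.8236%.

17.8236%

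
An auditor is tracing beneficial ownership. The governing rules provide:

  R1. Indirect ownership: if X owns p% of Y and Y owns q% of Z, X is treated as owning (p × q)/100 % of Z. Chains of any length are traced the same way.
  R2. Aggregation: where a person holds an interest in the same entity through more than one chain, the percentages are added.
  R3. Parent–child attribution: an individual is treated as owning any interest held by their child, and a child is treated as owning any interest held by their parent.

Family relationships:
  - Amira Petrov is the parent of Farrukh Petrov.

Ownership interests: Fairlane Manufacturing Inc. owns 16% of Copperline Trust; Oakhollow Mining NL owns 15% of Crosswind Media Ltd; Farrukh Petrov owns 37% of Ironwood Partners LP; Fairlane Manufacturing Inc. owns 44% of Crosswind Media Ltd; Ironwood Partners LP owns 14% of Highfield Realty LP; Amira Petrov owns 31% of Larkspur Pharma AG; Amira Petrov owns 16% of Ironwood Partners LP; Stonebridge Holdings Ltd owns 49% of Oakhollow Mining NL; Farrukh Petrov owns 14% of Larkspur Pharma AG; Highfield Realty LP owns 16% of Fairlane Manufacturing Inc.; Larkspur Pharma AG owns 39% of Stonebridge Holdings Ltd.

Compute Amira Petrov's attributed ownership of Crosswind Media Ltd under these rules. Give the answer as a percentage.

1.812293%

By parent–child attribution (R3), Amira Petrov is treated as also owning Farrukh Petrov's interest in Larkspur Pharma AG, giving 31% + 14% = 45%.
By parent–child attribution (R3), Amira Petrov is treated as also owning Farrukh Petrov's interest in Ironwood Partners LP, giving 16% + 37% = 53%.
Chain via Larkspur Pharma AG → Stonebridge Holdings Ltd → Oakhollow Mining NL (R1): 45% × 39% × 49% × 15% = 1.289925% of Crosswind Media Ltd.
Chain via Ironwood Partners LP → Highfield Realty LP → Fairlane Manufacturing Inc. (R1): 53% × 14% × 16% × 44% = 0.522368% of Crosswind Media Ltd.
Aggregating (R2): 1.289925% + 0.522368% = 1.812293%.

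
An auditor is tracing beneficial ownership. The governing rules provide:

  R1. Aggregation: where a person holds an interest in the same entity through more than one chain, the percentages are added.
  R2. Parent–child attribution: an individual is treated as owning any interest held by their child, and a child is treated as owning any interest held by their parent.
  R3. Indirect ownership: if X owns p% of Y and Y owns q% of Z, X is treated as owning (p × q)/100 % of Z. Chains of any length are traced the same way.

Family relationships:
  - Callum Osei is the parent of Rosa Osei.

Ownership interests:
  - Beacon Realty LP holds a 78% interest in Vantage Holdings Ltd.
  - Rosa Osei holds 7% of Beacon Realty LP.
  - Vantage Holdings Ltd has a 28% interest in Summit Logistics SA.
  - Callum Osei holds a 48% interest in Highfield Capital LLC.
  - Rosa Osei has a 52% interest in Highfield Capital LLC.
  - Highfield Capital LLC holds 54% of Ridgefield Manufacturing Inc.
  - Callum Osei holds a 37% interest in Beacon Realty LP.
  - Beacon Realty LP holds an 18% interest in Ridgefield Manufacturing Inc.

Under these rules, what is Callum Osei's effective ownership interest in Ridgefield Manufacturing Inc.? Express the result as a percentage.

By parent–child attribution (R2), Callum Osei is treated as also owning Rosa Osei's interest in Beacon Realty LP, giving 37% + 7% = 44%.
By parent–child attribution (R2), Callum Osei is treated as also owning Rosa Osei's interest in Highfield Capital LLC, giving 48% + 52% = 100%.
Chain via Beacon Realty LP (R3): 44% × 18% = 7.92% of Ridgefield Manufacturing Inc.
Chain via Highfield Capital LLC (R3): 100% × 54% = 54% of Ridgefield Manufacturing Inc.
Aggregating (R1): 7.92% + 54% = 61.92%.

61.92%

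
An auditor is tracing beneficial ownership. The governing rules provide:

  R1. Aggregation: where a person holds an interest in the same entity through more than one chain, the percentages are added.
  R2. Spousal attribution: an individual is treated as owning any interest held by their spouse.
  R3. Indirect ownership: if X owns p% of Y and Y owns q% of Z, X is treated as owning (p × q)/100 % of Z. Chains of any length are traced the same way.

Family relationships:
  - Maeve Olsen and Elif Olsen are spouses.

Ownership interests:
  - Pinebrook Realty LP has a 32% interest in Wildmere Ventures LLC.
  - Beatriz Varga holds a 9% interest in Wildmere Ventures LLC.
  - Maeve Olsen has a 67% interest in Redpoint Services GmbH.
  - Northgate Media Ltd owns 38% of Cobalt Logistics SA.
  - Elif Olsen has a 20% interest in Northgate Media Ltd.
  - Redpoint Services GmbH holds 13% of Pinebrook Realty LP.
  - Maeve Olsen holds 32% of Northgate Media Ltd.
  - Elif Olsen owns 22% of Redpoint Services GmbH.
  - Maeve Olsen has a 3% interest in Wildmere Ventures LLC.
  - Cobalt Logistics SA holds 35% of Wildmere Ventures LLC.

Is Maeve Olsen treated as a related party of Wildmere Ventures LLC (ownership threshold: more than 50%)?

By spousal attribution (R2), Maeve Olsen is treated as also owning Elif Olsen's interest in Northgate Media Ltd, giving 32% + 20% = 52%.
By spousal attribution (R2), Maeve Olsen is treated as also owning Elif Olsen's interest in Redpoint Services GmbH, giving 67% + 22% = 89%.
Chain via Northgate Media Ltd → Cobalt Logistics SA (R3): 52% × 38% × 35% = 6.916% of Wildmere Ventures LLC.
Chain via Redpoint Services GmbH → Pinebrook Realty LP (R3): 89% × 13% × 32% = 3.7024% of Wildmere Ventures LLC.
Direct interest in Wildmere Ventures LLC: 3%.
Aggregating (R1): 6.916% + 3.7024% + 3% = 13.6184%.
13.6184% does not exceed the 50% threshold, so Maeve is not a related party to Wildmere Ventures LLC.

No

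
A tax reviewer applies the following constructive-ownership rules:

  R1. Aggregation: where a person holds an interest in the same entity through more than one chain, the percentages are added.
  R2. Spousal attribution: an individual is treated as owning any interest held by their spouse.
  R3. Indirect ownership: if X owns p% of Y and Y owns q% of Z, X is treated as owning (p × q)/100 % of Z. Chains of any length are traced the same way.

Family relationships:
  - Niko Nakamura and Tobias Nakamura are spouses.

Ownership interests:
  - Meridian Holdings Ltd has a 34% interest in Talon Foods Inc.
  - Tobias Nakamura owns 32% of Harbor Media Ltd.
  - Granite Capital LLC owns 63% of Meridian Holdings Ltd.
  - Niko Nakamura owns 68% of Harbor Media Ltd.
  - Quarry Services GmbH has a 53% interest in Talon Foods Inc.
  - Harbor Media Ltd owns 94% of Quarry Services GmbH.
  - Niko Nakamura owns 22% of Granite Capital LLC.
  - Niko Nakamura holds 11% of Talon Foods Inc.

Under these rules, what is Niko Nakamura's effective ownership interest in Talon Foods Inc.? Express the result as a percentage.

65.5324%

By spousal attribution (R2), Niko Nakamura is treated as also owning Tobias Nakamura's interest in Harbor Media Ltd, giving 68% + 32% = 100%.
Chain via Granite Capital LLC → Meridian Holdings Ltd (R3): 22% × 63% × 34% = 4.7124% of Talon Foods Inc.
Chain via Harbor Media Ltd → Quarry Services GmbH (R3): 100% × 94% × 53% = 49.82% of Talon Foods Inc.
Direct interest in Talon Foods Inc: 11%.
Aggregating (R1): 4.7124% + 49.82% + 11% = 65.5324%.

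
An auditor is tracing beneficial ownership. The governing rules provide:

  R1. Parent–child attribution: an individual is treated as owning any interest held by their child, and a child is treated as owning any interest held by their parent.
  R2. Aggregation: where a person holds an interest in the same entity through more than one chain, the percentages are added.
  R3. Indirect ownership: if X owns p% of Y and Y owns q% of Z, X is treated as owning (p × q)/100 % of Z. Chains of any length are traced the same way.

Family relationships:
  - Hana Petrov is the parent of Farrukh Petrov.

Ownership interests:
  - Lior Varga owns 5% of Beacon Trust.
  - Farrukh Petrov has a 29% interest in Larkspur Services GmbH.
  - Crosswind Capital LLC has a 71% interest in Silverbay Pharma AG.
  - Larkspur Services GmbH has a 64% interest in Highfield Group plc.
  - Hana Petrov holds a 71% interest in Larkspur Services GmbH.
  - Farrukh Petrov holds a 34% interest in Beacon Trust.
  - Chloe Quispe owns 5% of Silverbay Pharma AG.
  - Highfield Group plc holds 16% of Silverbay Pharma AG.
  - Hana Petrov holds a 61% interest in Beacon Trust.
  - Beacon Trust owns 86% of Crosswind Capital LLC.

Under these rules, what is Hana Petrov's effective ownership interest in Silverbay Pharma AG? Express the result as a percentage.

By parent–child attribution (R1), Hana Petrov is treated as also owning Farrukh Petrov's interest in Beacon Trust, giving 61% + 34% = 95%.
By parent–child attribution (R1), Hana Petrov is treated as also owning Farrukh Petrov's interest in Larkspur Services GmbH, giving 71% + 29% = 100%.
Chain via Beacon Trust → Crosswind Capital LLC (R3): 95% × 86% × 71% = 58.007% of Silverbay Pharma AG.
Chain via Larkspur Services GmbH → Highfield Group plc (R3): 100% × 64% × 16% = 10.24% of Silverbay Pharma AG.
Aggregating (R2): 58.007% + 10.24% = 68.247%.

68.247%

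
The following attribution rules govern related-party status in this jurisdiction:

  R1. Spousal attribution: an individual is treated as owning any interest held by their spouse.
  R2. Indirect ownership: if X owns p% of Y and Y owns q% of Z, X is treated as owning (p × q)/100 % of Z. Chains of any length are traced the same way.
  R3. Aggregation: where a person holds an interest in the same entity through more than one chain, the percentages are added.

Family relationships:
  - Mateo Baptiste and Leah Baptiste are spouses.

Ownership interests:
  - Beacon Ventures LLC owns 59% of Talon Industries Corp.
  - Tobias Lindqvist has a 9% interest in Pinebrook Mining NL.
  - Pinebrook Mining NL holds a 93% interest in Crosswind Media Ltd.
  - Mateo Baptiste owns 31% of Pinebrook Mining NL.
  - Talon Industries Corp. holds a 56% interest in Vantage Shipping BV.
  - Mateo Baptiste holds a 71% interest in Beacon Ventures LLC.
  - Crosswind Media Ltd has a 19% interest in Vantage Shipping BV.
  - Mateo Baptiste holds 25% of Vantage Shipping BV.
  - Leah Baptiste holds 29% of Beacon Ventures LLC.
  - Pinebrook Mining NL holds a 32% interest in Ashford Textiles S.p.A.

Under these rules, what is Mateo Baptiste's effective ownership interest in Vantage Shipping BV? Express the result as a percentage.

By spousal attribution (R1), Mateo Baptiste is treated as also owning Leah Baptiste's interest in Beacon Ventures LLC, giving 71% + 29% = 100%.
Chain via Beacon Ventures LLC → Talon Industries Corp. (R2): 100% × 59% × 56% = 33.04% of Vantage Shipping BV.
Chain via Pinebrook Mining NL → Crosswind Media Ltd (R2): 31% × 93% × 19% = 5.4777% of Vantage Shipping BV.
Direct interest in Vantage Shipping BV: 25%.
Aggregating (R3): 33.04% + 5.4777% + 25% = 63.5177%.

63.5177%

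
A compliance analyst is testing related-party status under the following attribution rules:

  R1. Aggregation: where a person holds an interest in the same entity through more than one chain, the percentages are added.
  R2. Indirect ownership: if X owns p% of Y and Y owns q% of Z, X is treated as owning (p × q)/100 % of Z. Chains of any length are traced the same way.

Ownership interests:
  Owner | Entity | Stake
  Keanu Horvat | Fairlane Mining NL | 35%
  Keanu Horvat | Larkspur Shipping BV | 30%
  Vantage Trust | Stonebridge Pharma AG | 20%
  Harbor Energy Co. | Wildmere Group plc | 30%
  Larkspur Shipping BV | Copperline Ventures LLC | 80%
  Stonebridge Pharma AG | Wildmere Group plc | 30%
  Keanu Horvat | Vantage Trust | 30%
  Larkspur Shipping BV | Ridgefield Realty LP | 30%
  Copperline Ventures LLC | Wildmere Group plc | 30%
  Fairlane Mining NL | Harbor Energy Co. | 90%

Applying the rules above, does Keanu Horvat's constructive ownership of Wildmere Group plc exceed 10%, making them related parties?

Yes

Chain via Larkspur Shipping BV → Copperline Ventures LLC (R2): 30% × 80% × 30% = 7.2% of Wildmere Group plc.
Chain via Vantage Trust → Stonebridge Pharma AG (R2): 30% × 20% × 30% = 1.8% of Wildmere Group plc.
Chain via Fairlane Mining NL → Harbor Energy Co. (R2): 35% × 90% × 30% = 9.45% of Wildmere Group plc.
Aggregating (R1): 7.2% + 1.8% + 9.45% = 18.45%.
18.45% exceeds the 10% threshold, so Keanu is a related party to Wildmere Group plc.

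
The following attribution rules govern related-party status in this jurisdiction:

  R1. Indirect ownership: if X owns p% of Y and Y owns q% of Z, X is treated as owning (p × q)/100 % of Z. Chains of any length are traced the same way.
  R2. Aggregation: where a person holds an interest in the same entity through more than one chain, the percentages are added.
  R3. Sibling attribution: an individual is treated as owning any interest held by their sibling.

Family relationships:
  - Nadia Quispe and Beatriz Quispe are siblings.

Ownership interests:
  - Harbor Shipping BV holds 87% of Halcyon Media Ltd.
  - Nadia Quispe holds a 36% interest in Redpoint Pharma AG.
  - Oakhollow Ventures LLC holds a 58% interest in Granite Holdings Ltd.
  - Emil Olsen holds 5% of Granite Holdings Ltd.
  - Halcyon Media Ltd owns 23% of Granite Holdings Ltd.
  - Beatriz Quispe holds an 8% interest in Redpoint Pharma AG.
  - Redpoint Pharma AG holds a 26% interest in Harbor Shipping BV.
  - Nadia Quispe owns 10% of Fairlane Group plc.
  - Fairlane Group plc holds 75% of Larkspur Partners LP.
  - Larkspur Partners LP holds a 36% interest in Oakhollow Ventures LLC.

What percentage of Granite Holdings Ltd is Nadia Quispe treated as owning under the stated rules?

3.855144%

By sibling attribution (R3), Nadia Quispe is treated as also owning Beatriz Quispe's interest in Redpoint Pharma AG, giving 36% + 8% = 44%.
Chain via Redpoint Pharma AG → Harbor Shipping BV → Halcyon Media Ltd (R1): 44% × 26% × 87% × 23% = 2.289144% of Granite Holdings Ltd.
Chain via Fairlane Group plc → Larkspur Partners LP → Oakhollow Ventures LLC (R1): 10% × 75% × 36% × 58% = 1.566% of Granite Holdings Ltd.
Aggregating (R2): 2.289144% + 1.566% = 3.855144%.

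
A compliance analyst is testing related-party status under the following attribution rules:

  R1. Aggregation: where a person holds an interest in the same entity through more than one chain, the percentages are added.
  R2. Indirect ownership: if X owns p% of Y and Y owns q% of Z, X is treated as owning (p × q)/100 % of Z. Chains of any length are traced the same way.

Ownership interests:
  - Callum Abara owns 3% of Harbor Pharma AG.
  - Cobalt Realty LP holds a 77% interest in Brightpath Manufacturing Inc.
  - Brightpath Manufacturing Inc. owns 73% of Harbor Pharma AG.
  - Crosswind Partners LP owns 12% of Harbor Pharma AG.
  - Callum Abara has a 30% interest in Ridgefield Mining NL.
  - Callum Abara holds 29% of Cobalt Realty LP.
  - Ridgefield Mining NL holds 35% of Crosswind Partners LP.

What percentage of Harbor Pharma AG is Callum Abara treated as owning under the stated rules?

20.5609%

Chain via Cobalt Realty LP → Brightpath Manufacturing Inc. (R2): 29% × 77% × 73% = 16.3009% of Harbor Pharma AG.
Chain via Ridgefield Mining NL → Crosswind Partners LP (R2): 30% × 35% × 12% = 1.26% of Harbor Pharma AG.
Direct interest in Harbor Pharma AG: 3%.
Aggregating (R1): 16.3009% + 1.26% + 3% = 20.5609%.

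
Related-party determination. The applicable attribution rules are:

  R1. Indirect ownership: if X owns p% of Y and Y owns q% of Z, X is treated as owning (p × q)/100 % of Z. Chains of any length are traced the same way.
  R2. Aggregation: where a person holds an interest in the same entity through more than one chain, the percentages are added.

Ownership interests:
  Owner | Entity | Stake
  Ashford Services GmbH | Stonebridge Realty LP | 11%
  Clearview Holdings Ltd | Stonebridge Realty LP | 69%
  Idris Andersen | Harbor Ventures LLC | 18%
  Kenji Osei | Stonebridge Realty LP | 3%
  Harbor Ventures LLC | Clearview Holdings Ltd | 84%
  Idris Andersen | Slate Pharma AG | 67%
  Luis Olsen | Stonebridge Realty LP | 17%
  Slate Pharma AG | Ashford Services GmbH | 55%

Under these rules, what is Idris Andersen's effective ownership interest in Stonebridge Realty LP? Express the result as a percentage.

Chain via Slate Pharma AG → Ashford Services GmbH (R1): 67% × 55% × 11% = 4.0535% of Stonebridge Realty LP.
Chain via Harbor Ventures LLC → Clearview Holdings Ltd (R1): 18% × 84% × 69% = 10.4328% of Stonebridge Realty LP.
Aggregating (R2): 4.0535% + 10.4328% = 14.4863%.

14.4863%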